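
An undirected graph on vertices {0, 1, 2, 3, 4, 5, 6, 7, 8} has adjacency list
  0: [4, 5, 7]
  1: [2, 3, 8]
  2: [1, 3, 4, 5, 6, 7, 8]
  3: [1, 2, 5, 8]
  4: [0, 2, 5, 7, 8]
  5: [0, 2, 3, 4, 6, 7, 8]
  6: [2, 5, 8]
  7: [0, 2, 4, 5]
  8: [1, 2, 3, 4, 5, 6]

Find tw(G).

A width-3 tree decomposition is:
Bags: B1 = {2, 3, 5, 8}  B2 = {2, 4, 5, 8}  B3 = {2, 4, 5, 7}  B4 = {1, 2, 3, 8}  B5 = {2, 5, 6, 8}  B6 = {0, 4, 5, 7}
Tree: B1–B2, B2–B3, B1–B4, B1–B5, B3–B6
The largest bag has 4 vertices, giving width 3; this decomposition certifies tw(G) ≤ 3. On the other hand G contains the 4-clique {0, 4, 5, 7}. A clique must lie in a single bag of any decomposition, so no decomposition can have width below 3. The upper and lower bounds meet at 3, so that is the treewidth.

3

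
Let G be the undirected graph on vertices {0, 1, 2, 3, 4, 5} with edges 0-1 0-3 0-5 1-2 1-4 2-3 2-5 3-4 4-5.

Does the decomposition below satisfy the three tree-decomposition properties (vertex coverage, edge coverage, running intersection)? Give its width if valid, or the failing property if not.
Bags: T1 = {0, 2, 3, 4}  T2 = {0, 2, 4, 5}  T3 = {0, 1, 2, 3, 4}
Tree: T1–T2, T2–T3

A tree decomposition must satisfy three properties: every vertex lies in some bag; for every edge, both endpoints lie together in some bag; and for every vertex, the bags containing it form a connected subtree. Here bags containing vertex 3 are not connected in the tree, so the decomposition is invalid.

No — bags containing vertex 3 are not connected in the tree.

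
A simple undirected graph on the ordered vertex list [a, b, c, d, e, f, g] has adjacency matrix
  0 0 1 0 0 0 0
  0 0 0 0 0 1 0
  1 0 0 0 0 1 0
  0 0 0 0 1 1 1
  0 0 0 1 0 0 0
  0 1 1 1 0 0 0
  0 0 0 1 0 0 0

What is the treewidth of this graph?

A width-1 tree decomposition is:
Bags: B1 = {d, e}  B2 = {d, f}  B3 = {d, g}  B4 = {c, f}  B5 = {b, f}  B6 = {a, c}
Tree: B1–B2, B1–B3, B2–B4, B4–B5, B4–B6
Every bag has size at most 2, so the width is 2 − 1 = 1 and tw(G) ≤ 1. G has an edge, so its treewidth is at least 1. Combining the bounds, tw(G) = 1.

1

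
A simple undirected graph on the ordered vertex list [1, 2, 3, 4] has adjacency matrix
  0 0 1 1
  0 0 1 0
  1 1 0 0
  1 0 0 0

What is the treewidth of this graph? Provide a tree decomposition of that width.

Treewidth 1.
One optimal decomposition is:
Bags: B1 = {1, 4}  B2 = {1, 3}  B3 = {2, 3}
Tree: B1–B2, B2–B3

The largest bag has 2 vertices, giving width 1; this decomposition certifies tw(G) ≤ 1. Any graph with an edge has treewidth ≥ 1, and G has the edge 4–1. The upper and lower bounds meet at 1, so that is the treewidth.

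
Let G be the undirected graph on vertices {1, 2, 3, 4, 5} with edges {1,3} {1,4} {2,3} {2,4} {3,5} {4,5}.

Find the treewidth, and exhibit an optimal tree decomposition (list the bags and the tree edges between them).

Every bag has size at most 3, so the width is 3 − 1 = 2 and tw(G) ≤ 2. Since 1–3–5–4–1 is a cycle in G, G is not acyclic. Forests are exactly the graphs of treewidth ≤ 1, so tw(G) ≥ 2. Combining the bounds, tw(G) = 2.

Treewidth 2.
One such decomposition:
Bags: B1 = {1, 3, 4}  B2 = {3, 4, 5}  B3 = {2, 3, 4}
Tree: B1–B2, B2–B3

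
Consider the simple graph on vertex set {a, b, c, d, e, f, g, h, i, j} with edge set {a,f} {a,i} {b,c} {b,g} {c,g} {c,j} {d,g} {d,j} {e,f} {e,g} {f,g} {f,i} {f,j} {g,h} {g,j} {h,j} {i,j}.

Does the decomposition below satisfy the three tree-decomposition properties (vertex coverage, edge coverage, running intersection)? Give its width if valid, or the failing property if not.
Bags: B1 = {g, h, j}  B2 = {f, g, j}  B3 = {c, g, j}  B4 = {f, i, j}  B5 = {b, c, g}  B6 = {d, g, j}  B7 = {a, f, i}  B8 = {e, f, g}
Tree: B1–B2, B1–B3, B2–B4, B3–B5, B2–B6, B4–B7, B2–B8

Yes; width 2.

Every vertex of G appears in some bag (union = {a, b, c, d, e, f, g, h, i, j}); every edge is covered by a bag; and for each vertex v the set of bags containing v is connected in the bag tree. The decomposition is therefore valid. The largest bag has 3 vertices, so the width is 2.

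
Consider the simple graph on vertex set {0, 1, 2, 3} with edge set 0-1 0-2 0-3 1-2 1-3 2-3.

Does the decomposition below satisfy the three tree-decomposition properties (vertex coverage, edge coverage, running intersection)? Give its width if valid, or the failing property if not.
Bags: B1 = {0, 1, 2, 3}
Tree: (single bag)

Yes; width 3.

Vertex coverage: the bags together contain {0, 1, 2, 3}, the full vertex set. Edge coverage: each edge of G has both endpoints in at least one bag. Running intersection: for every vertex, the bags containing it form a connected subtree. All three properties hold, so this is a valid tree decomposition of width max|bag| − 1 = 3, and hence tw(G) ≤ 3.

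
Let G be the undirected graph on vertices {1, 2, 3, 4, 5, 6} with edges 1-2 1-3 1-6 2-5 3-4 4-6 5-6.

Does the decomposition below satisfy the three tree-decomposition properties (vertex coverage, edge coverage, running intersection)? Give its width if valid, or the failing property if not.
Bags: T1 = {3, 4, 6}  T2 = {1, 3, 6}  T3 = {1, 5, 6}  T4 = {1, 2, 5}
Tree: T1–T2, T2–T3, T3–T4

Yes; width 2.

Vertex coverage: the bags together contain {1, 2, 3, 4, 5, 6}, the full vertex set. Edge coverage: each edge of G has both endpoints in at least one bag. Running intersection: for every vertex, the bags containing it form a connected subtree. All three properties hold, so this is a valid tree decomposition of width max|bag| − 1 = 2, and hence tw(G) ≤ 2.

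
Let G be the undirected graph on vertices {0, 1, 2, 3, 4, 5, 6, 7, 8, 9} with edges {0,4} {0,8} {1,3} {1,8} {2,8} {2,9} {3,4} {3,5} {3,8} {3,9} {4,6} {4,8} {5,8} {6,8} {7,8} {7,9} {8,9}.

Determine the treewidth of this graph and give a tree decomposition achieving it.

Each bag holds 3 vertices, so the decomposition has width 2, which upper-bounds the treewidth. On the other hand G contains the 3-clique {0, 4, 8}. A clique must lie in a single bag of any decomposition, so no decomposition can have width below 2. The upper and lower bounds meet at 2, so that is the treewidth.

Treewidth 2.
One optimal decomposition is:
Bags: B1 = {3, 4, 8}  B2 = {3, 8, 9}  B3 = {1, 3, 8}  B4 = {4, 6, 8}  B5 = {3, 5, 8}  B6 = {2, 8, 9}  B7 = {0, 4, 8}  B8 = {7, 8, 9}
Tree: B1–B2, B2–B3, B1–B4, B1–B5, B2–B6, B1–B7, B2–B8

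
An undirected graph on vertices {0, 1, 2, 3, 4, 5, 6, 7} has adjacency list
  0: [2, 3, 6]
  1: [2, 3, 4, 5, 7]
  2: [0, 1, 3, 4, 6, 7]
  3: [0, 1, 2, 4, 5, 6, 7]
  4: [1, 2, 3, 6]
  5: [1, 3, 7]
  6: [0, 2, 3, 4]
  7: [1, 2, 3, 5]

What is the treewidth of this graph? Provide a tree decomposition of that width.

Every bag has size at most 4, so the width is 4 − 1 = 3 and tw(G) ≤ 3. Conversely, {0, 2, 3, 6} is a clique of size 4, and the vertices of any clique must share a bag in every tree decomposition; so some bag has ≥ 4 vertices and tw(G) ≥ 3. Therefore the treewidth is 3.

Treewidth 3.
One such decomposition:
Bags: B1 = {1, 2, 3, 7}  B2 = {1, 2, 3, 4}  B3 = {2, 3, 4, 6}  B4 = {0, 2, 3, 6}  B5 = {1, 3, 5, 7}
Tree: B1–B2, B2–B3, B3–B4, B1–B5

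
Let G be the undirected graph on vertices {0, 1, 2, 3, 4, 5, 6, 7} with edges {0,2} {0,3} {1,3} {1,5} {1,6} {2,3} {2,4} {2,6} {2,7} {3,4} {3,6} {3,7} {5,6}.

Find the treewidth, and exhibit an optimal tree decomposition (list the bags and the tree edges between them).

The largest bag has 3 vertices, giving width 2; this decomposition certifies tw(G) ≤ 2. For the lower bound, the 3 vertices {1, 3, 6} are pairwise adjacent, and any tree decomposition puts a clique entirely inside one bag — forcing width ≥ 2. Combining the bounds, tw(G) = 2.

Treewidth 2.
One such decomposition:
Bags: B1 = {2, 3, 4}  B2 = {2, 3, 6}  B3 = {0, 2, 3}  B4 = {2, 3, 7}  B5 = {1, 3, 6}  B6 = {1, 5, 6}
Tree: B1–B2, B1–B3, B2–B4, B2–B5, B5–B6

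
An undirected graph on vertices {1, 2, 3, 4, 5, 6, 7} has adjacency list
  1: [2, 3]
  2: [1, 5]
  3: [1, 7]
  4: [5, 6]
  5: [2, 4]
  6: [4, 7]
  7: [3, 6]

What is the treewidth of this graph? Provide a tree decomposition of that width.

The largest bag has 3 vertices, giving width 2; this decomposition certifies tw(G) ≤ 2. For the lower bound, G contains the cycle 2–1–3–7–6–4–5–2, so G is not a forest; only forests have treewidth ≤ 1, hence tw(G) ≥ 2. Combining the bounds, tw(G) = 2.

Treewidth 2.
One such decomposition:
Bags: B1 = {1, 2, 3}  B2 = {2, 3, 7}  B3 = {2, 6, 7}  B4 = {2, 4, 6}  B5 = {2, 4, 5}
Tree: B1–B2, B2–B3, B3–B4, B4–B5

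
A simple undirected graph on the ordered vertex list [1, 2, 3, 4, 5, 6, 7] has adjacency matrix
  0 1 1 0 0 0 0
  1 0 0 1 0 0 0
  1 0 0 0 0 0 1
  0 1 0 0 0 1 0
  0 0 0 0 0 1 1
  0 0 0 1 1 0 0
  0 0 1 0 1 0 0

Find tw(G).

A width-2 tree decomposition is:
Bags: B1 = {5, 6, 7}  B2 = {4, 6, 7}  B3 = {2, 4, 7}  B4 = {1, 2, 7}  B5 = {1, 3, 7}
Tree: B1–B2, B2–B3, B3–B4, B4–B5
The largest bag has 3 vertices, giving width 2; this decomposition certifies tw(G) ≤ 2. For the lower bound, G contains the cycle 7–5–6–4–2–1–3–7, so G is not a forest; only forests have treewidth ≤ 1, hence tw(G) ≥ 2. The upper and lower bounds meet at 2, so that is the treewidth.

2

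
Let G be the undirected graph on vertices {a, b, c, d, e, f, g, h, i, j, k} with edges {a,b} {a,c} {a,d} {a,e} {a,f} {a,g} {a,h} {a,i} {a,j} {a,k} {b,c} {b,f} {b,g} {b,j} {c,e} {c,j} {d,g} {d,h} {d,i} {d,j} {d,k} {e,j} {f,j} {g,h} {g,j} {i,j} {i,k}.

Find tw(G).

A width-3 tree decomposition is:
Bags: B1 = {a, b, g, j}  B2 = {a, b, c, j}  B3 = {a, d, g, j}  B4 = {a, c, e, j}  B5 = {a, d, i, j}  B6 = {a, d, g, h}  B7 = {a, b, f, j}  B8 = {a, d, i, k}
Tree: B1–B2, B1–B3, B2–B4, B3–B5, B3–B6, B2–B7, B5–B8
The largest bag has 4 vertices, giving width 3; this decomposition certifies tw(G) ≤ 3. On the other hand G contains the 4-clique {a, d, g, j}. A clique must lie in a single bag of any decomposition, so no decomposition can have width below 3. The upper and lower bounds meet at 3, so that is the treewidth.

3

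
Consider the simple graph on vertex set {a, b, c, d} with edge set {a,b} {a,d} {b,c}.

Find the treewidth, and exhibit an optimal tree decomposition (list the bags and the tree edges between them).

Treewidth 1.
One optimal decomposition is:
Bags: B1 = {b, c}  B2 = {a, b}  B3 = {a, d}
Tree: B1–B2, B2–B3

Each bag holds 2 vertices, so the decomposition has width 1, which upper-bounds the treewidth. G has an edge, so its treewidth is at least 1. Hence tw(G) = 1 exactly.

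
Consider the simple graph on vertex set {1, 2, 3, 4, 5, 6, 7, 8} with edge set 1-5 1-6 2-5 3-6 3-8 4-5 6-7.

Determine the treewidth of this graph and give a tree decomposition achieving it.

The largest bag has 2 vertices, giving width 1; this decomposition certifies tw(G) ≤ 1. Since G has at least one edge (e.g. 5–1), it is not an edgeless graph, so tw(G) ≥ 1. The upper and lower bounds meet at 1, so that is the treewidth.

Treewidth 1.
One optimal decomposition is:
Bags: B1 = {1, 5}  B2 = {4, 5}  B3 = {1, 6}  B4 = {3, 6}  B5 = {6, 7}  B6 = {2, 5}  B7 = {3, 8}
Tree: B1–B2, B1–B3, B3–B4, B3–B5, B1–B6, B4–B7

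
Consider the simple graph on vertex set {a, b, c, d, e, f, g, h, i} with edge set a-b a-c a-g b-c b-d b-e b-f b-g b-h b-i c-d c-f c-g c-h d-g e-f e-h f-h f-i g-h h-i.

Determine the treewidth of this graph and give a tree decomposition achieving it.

Each bag holds 4 vertices, so the decomposition has width 3, which upper-bounds the treewidth. Conversely, {b, c, d, g} is a clique of size 4, and the vertices of any clique must share a bag in every tree decomposition; so some bag has ≥ 4 vertices and tw(G) ≥ 3. The upper and lower bounds meet at 3, so that is the treewidth.

Treewidth 3.
Bags: B1 = {b, c, f, h}  B2 = {b, f, h, i}  B3 = {b, c, g, h}  B4 = {a, b, c, g}  B5 = {b, e, f, h}  B6 = {b, c, d, g}
Tree: B1–B2, B1–B3, B3–B4, B2–B5, B3–B6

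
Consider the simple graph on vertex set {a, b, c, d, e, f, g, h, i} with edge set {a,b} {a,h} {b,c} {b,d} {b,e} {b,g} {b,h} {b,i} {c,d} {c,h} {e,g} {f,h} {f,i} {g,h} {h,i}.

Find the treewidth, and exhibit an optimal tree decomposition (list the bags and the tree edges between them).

The largest bag has 3 vertices, giving width 2; this decomposition certifies tw(G) ≤ 2. On the other hand G contains the 3-clique {f, h, i}. A clique must lie in a single bag of any decomposition, so no decomposition can have width below 2. Hence tw(G) = 2 exactly.

Treewidth 2.
One optimal decomposition is:
Bags: B1 = {b, h, i}  B2 = {b, g, h}  B3 = {f, h, i}  B4 = {a, b, h}  B5 = {b, c, h}  B6 = {b, c, d}  B7 = {b, e, g}
Tree: B1–B2, B1–B3, B2–B4, B1–B5, B5–B6, B2–B7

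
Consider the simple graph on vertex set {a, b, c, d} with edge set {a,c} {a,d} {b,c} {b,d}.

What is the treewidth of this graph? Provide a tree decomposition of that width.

Treewidth 2.
One optimal decomposition is:
Bags: B1 = {a, b, c}  B2 = {a, b, d}
Tree: B1–B2

Each bag holds 3 vertices, so the decomposition has width 2, which upper-bounds the treewidth. The edges b–c–a–d–b form a cycle, so G is not a tree and its treewidth is at least 2. Combining the bounds, tw(G) = 2.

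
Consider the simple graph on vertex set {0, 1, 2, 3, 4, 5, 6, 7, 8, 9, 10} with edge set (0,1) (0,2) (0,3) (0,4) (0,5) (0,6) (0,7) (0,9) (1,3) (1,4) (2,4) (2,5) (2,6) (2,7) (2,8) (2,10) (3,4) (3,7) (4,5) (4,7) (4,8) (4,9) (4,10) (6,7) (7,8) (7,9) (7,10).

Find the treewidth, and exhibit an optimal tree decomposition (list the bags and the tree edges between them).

Each bag holds 4 vertices, so the decomposition has width 3, which upper-bounds the treewidth. Conversely, {0, 1, 3, 4} is a clique of size 4, and the vertices of any clique must share a bag in every tree decomposition; so some bag has ≥ 4 vertices and tw(G) ≥ 3. Combining the bounds, tw(G) = 3.

Treewidth 3.
One such decomposition:
Bags: B1 = {0, 3, 4, 7}  B2 = {0, 2, 4, 7}  B3 = {0, 1, 3, 4}  B4 = {0, 4, 7, 9}  B5 = {2, 4, 7, 10}  B6 = {2, 4, 7, 8}  B7 = {0, 2, 4, 5}  B8 = {0, 2, 6, 7}
Tree: B1–B2, B1–B3, B2–B4, B2–B5, B5–B6, B2–B7, B2–B8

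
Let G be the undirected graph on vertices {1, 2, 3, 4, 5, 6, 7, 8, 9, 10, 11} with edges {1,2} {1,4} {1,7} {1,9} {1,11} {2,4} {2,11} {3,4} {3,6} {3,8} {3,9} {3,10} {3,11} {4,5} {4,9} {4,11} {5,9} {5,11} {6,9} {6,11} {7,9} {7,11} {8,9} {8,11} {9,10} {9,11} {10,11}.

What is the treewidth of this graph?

3

A width-3 tree decomposition is:
Bags: B1 = {3, 4, 9, 11}  B2 = {3, 8, 9, 11}  B3 = {3, 6, 9, 11}  B4 = {1, 4, 9, 11}  B5 = {1, 7, 9, 11}  B6 = {3, 9, 10, 11}  B7 = {4, 5, 9, 11}  B8 = {1, 2, 4, 11}
Tree: B1–B2, B2–B3, B1–B4, B4–B5, B1–B6, B4–B7, B4–B8
Each bag holds 4 vertices, so the decomposition has width 3, which upper-bounds the treewidth. For the lower bound, the 4 vertices {1, 4, 9, 11} are pairwise adjacent, and any tree decomposition puts a clique entirely inside one bag — forcing width ≥ 3. Therefore the treewidth is 3.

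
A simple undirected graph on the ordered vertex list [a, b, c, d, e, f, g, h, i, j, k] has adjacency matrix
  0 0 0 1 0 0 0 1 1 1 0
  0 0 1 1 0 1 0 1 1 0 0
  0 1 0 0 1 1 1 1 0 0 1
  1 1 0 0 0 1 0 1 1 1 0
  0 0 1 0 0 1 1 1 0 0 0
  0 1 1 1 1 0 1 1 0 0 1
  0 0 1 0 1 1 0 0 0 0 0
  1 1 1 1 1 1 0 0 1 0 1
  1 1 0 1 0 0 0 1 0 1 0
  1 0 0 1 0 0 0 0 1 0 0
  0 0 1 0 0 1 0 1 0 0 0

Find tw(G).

3

A width-3 tree decomposition is:
Bags: B1 = {b, c, f, h}  B2 = {c, f, h, k}  B3 = {b, d, f, h}  B4 = {b, d, h, i}  B5 = {c, e, f, h}  B6 = {c, e, f, g}  B7 = {a, d, h, i}  B8 = {a, d, i, j}
Tree: B1–B2, B1–B3, B3–B4, B2–B5, B5–B6, B4–B7, B7–B8
The largest bag has 4 vertices, giving width 3; this decomposition certifies tw(G) ≤ 3. Conversely, {c, e, f, g} is a clique of size 4, and the vertices of any clique must share a bag in every tree decomposition; so some bag has ≥ 4 vertices and tw(G) ≥ 3. The upper and lower bounds meet at 3, so that is the treewidth.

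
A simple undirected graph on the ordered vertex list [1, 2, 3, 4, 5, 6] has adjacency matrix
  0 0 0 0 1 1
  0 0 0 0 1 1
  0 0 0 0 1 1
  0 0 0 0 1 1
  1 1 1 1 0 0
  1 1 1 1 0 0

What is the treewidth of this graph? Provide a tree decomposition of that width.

Each bag holds 3 vertices, so the decomposition has width 2, which upper-bounds the treewidth. The edges 2–6–1–5–2 form a cycle, so G is not a tree and its treewidth is at least 2. Combining the bounds, tw(G) = 2.

Treewidth 2.
Bags: B1 = {2, 5, 6}  B2 = {1, 5, 6}  B3 = {4, 5, 6}  B4 = {3, 5, 6}
Tree: B1–B2, B2–B3, B3–B4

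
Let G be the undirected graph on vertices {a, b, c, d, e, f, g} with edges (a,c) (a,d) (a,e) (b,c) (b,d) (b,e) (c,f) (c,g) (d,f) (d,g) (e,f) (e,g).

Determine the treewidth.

A width-3 tree decomposition is:
Bags: B1 = {c, d, e, f}  B2 = {c, d, e, g}  B3 = {a, c, d, e}  B4 = {b, c, d, e}
Tree: B1–B2, B2–B3, B3–B4
The largest bag has 4 vertices, giving width 3; this decomposition certifies tw(G) ≤ 3. For the lower bound: the 4 vertex sets {e,f}, {d,g}, {c}, {a} are disjoint, each induces a connected subgraph, and every pair is joined by at least one edge of G. Contracting each set to a single vertex therefore yields K_{4} as a minor, and since treewidth is minor-monotone, tw(G) ≥ tw(K_{4}) = 3. Therefore the treewidth is 3.

3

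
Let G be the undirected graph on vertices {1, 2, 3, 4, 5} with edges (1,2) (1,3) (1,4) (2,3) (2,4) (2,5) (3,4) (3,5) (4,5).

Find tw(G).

A width-3 tree decomposition is:
Bags: B1 = {2, 3, 4, 5}  B2 = {1, 2, 3, 4}
Tree: B1–B2
Each bag holds 4 vertices, so the decomposition has width 3, which upper-bounds the treewidth. On the other hand G contains the 4-clique {1, 2, 3, 4}. A clique must lie in a single bag of any decomposition, so no decomposition can have width below 3. The upper and lower bounds meet at 3, so that is the treewidth.

3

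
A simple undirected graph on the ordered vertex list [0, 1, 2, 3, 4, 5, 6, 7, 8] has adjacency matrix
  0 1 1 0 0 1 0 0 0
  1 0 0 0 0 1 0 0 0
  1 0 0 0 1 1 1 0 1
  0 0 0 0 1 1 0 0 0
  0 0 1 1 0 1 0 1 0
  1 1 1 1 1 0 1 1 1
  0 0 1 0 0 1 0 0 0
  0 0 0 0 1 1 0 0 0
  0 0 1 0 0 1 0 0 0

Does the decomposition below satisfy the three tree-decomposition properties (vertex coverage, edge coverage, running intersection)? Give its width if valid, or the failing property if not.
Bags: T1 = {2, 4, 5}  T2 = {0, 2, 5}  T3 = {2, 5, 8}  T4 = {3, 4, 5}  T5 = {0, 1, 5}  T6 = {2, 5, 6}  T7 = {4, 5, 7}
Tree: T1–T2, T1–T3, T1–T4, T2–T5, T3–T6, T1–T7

Vertex coverage: the bags together contain {0, 1, 2, 3, 4, 5, 6, 7, 8}, the full vertex set. Edge coverage: each edge of G has both endpoints in at least one bag. Running intersection: for every vertex, the bags containing it form a connected subtree. All three properties hold, so this is a valid tree decomposition of width max|bag| − 1 = 2, and hence tw(G) ≤ 2.

Yes; width 2.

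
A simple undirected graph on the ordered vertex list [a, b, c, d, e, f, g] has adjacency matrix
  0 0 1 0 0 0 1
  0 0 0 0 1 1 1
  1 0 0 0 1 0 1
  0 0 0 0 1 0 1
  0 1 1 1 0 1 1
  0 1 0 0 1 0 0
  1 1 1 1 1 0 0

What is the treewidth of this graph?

2

A width-2 tree decomposition is:
Bags: B1 = {b, e, f}  B2 = {b, e, g}  B3 = {c, e, g}  B4 = {d, e, g}  B5 = {a, c, g}
Tree: B1–B2, B2–B3, B2–B4, B3–B5
Every bag has size at most 3, so the width is 3 − 1 = 2 and tw(G) ≤ 2. On the other hand G contains the 3-clique {d, e, g}. A clique must lie in a single bag of any decomposition, so no decomposition can have width below 2. Combining the bounds, tw(G) = 2.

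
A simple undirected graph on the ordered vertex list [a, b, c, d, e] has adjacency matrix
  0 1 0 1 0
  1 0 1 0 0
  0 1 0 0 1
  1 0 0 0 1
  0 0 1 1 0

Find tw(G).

2

A width-2 tree decomposition is:
Bags: B1 = {b, c, e}  B2 = {b, d, e}  B3 = {a, b, d}
Tree: B1–B2, B2–B3
Every bag has size at most 3, so the width is 3 − 1 = 2 and tw(G) ≤ 2. The edges b–c–e–d–a–b form a cycle, so G is not a tree and its treewidth is at least 2. Therefore the treewidth is 2.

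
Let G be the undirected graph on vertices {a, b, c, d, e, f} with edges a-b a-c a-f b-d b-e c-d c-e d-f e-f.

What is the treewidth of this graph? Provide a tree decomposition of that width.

Every bag has size at most 4, so the width is 4 − 1 = 3 and tw(G) ≤ 3. For the lower bound: the 4 vertex sets {c,e}, {a,b}, {d}, {f} are disjoint, each induces a connected subgraph, and every pair is joined by at least one edge of G. Contracting each set to a single vertex therefore yields K_{4} as a minor, and since treewidth is minor-monotone, tw(G) ≥ tw(K_{4}) = 3. Hence tw(G) = 3 exactly.

Treewidth 3.
Bags: B1 = {a, c, d, e}  B2 = {a, b, d, e}  B3 = {a, d, e, f}
Tree: B1–B2, B2–B3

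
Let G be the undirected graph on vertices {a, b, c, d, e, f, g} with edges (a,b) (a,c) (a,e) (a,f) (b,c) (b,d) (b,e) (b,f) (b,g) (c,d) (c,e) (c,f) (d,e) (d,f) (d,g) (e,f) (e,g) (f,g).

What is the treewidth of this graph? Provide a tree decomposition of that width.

Treewidth 4.
One such decomposition:
Bags: B1 = {b, c, d, e, f}  B2 = {a, b, c, e, f}  B3 = {b, d, e, f, g}
Tree: B1–B2, B1–B3

The largest bag has 5 vertices, giving width 4; this decomposition certifies tw(G) ≤ 4. Conversely, {b, d, e, f, g} is a clique of size 5, and the vertices of any clique must share a bag in every tree decomposition; so some bag has ≥ 5 vertices and tw(G) ≥ 4. Therefore the treewidth is 4.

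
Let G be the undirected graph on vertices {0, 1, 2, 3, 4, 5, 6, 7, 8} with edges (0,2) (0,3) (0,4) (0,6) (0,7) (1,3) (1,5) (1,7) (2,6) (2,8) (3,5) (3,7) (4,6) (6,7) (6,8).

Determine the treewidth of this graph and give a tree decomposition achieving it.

Treewidth 2.
Bags: B1 = {0, 4, 6}  B2 = {0, 2, 6}  B3 = {0, 6, 7}  B4 = {0, 3, 7}  B5 = {1, 3, 7}  B6 = {1, 3, 5}  B7 = {2, 6, 8}
Tree: B1–B2, B2–B3, B3–B4, B4–B5, B5–B6, B2–B7

Each bag holds 3 vertices, so the decomposition has width 2, which upper-bounds the treewidth. For the lower bound, the 3 vertices {0, 3, 7} are pairwise adjacent, and any tree decomposition puts a clique entirely inside one bag — forcing width ≥ 2. Therefore the treewidth is 2.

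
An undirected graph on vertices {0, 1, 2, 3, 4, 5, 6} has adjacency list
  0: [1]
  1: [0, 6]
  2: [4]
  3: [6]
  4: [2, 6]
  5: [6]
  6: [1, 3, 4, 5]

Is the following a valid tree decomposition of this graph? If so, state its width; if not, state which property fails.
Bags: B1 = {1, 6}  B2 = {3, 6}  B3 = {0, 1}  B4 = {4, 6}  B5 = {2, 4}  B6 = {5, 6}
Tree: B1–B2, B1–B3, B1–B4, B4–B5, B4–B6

Yes; width 1.

Every vertex of G appears in some bag (union = {0, 1, 2, 3, 4, 5, 6}); every edge is covered by a bag; and for each vertex v the set of bags containing v is connected in the bag tree. The decomposition is therefore valid. The largest bag has 2 vertices, so the width is 1.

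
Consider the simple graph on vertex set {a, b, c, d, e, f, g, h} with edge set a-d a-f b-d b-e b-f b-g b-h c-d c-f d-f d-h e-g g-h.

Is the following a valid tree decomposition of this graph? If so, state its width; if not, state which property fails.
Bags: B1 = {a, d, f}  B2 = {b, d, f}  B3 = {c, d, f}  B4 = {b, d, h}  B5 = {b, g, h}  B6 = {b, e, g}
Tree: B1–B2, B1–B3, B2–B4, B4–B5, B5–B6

Every vertex of G appears in some bag (union = {a, b, c, d, e, f, g, h}); every edge is covered by a bag; and for each vertex v the set of bags containing v is connected in the bag tree. The decomposition is therefore valid. The largest bag has 3 vertices, so the width is 2.

Yes; width 2.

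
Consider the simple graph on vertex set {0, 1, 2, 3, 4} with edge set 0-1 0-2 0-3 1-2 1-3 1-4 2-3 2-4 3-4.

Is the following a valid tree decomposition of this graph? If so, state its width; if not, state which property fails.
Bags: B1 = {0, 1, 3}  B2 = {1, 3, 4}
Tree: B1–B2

A tree decomposition must satisfy three properties: every vertex lies in some bag; for every edge, both endpoints lie together in some bag; and for every vertex, the bags containing it form a connected subtree. Here vertex 2 appears in no bag, so the decomposition is invalid.

No — vertex 2 appears in no bag.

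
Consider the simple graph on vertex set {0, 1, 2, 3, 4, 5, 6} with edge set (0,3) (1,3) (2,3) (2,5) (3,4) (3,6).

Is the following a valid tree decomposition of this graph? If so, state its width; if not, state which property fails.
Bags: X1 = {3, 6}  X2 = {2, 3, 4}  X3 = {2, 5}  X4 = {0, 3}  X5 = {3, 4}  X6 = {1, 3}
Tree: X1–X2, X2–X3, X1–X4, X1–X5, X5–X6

A tree decomposition must satisfy three properties: every vertex lies in some bag; for every edge, both endpoints lie together in some bag; and for every vertex, the bags containing it form a connected subtree. Here bags containing vertex 4 are not connected in the tree, so the decomposition is invalid.

No — bags containing vertex 4 are not connected in the tree.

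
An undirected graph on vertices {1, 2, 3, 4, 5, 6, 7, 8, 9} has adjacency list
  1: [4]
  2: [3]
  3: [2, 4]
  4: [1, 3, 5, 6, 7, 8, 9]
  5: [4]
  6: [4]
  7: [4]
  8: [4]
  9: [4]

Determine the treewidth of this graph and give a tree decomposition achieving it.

Each bag holds 2 vertices, so the decomposition has width 1, which upper-bounds the treewidth. G has an edge, so its treewidth is at least 1. The upper and lower bounds meet at 1, so that is the treewidth.

Treewidth 1.
One optimal decomposition is:
Bags: B1 = {3, 4}  B2 = {1, 4}  B3 = {4, 9}  B4 = {4, 6}  B5 = {4, 5}  B6 = {2, 3}  B7 = {4, 8}  B8 = {4, 7}
Tree: B1–B2, B1–B3, B3–B4, B4–B5, B1–B6, B2–B7, B5–B8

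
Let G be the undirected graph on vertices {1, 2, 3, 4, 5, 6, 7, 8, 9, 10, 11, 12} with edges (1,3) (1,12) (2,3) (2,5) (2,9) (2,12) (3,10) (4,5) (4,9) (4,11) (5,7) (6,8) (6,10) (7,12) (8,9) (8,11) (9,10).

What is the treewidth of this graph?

A width-3 tree decomposition is:
Bags: B1 = {4, 6, 8, 11}  B2 = {4, 6, 8, 9}  B3 = {4, 6, 9, 10}  B4 = {4, 5, 9, 10}  B5 = {2, 5, 9, 10}  B6 = {2, 3, 5, 10}  B7 = {2, 3, 5, 7}  B8 = {2, 3, 7, 12}  B9 = {1, 3, 7, 12}
Tree: B1–B2, B2–B3, B3–B4, B4–B5, B5–B6, B6–B7, B7–B8, B8–B9
The largest bag has 4 vertices, giving width 3; this decomposition certifies tw(G) ≤ 3. For the lower bound: the 4 vertex sets {6,8,11}, {4}, {9}, {2,3,5,10} are disjoint, each induces a connected subgraph, and every pair is joined by at least one edge of G. Contracting each set to a single vertex therefore yields K_{4} as a minor, and since treewidth is minor-monotone, tw(G) ≥ tw(K_{4}) = 3. Therefore the treewidth is 3.

3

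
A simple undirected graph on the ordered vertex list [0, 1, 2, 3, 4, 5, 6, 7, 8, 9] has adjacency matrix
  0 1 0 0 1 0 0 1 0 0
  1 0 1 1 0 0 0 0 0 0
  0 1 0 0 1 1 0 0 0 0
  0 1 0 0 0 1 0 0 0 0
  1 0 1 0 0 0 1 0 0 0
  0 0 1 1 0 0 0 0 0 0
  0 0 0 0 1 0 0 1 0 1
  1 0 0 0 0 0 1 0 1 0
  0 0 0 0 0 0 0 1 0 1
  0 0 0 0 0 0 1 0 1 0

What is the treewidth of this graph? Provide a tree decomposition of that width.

The largest bag has 3 vertices, giving width 2; this decomposition certifies tw(G) ≤ 2. For the lower bound, G contains the cycle 8–9–6–7–8, so G is not a forest; only forests have treewidth ≤ 1, hence tw(G) ≥ 2. Hence tw(G) = 2 exactly.

Treewidth 2.
One optimal decomposition is:
Bags: B1 = {7, 8, 9}  B2 = {6, 7, 9}  B3 = {0, 6, 7}  B4 = {0, 4, 6}  B5 = {0, 1, 4}  B6 = {1, 2, 4}  B7 = {1, 2, 3}  B8 = {2, 3, 5}
Tree: B1–B2, B2–B3, B3–B4, B4–B5, B5–B6, B6–B7, B7–B8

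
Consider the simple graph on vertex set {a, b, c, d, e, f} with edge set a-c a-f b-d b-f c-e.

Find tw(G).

1

A width-1 tree decomposition is:
Bags: B1 = {c, e}  B2 = {a, c}  B3 = {a, f}  B4 = {b, f}  B5 = {b, d}
Tree: B1–B2, B2–B3, B3–B4, B4–B5
The largest bag has 2 vertices, giving width 1; this decomposition certifies tw(G) ≤ 1. G has an edge, so its treewidth is at least 1. Therefore the treewidth is 1.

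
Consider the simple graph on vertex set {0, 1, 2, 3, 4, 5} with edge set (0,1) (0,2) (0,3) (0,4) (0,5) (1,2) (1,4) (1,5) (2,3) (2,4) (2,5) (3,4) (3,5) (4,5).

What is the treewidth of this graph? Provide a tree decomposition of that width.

Treewidth 4.
One optimal decomposition is:
Bags: B1 = {0, 2, 3, 4, 5}  B2 = {0, 1, 2, 4, 5}
Tree: B1–B2

Every bag has size at most 5, so the width is 5 − 1 = 4 and tw(G) ≤ 4. For the lower bound, the 5 vertices {0, 1, 2, 4, 5} are pairwise adjacent, and any tree decomposition puts a clique entirely inside one bag — forcing width ≥ 4. Hence tw(G) = 4 exactly.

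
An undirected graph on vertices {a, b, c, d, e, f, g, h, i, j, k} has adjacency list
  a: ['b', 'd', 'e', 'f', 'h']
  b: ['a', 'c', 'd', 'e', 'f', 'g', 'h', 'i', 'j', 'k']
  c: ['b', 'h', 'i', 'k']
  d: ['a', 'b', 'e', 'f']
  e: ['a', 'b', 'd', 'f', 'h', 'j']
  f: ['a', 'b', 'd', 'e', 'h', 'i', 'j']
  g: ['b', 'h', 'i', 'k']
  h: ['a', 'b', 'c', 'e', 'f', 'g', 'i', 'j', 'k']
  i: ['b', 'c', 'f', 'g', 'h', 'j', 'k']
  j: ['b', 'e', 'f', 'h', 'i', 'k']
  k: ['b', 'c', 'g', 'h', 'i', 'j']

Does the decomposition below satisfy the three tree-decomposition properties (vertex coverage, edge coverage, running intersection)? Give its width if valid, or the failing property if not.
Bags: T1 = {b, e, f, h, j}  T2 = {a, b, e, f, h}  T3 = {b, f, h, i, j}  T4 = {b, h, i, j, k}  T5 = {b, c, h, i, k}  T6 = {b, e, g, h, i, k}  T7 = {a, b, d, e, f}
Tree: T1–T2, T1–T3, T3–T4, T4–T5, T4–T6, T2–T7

No — bags containing vertex e are not connected in the tree.

A tree decomposition must satisfy three properties: every vertex lies in some bag; for every edge, both endpoints lie together in some bag; and for every vertex, the bags containing it form a connected subtree. Here bags containing vertex e are not connected in the tree, so the decomposition is invalid.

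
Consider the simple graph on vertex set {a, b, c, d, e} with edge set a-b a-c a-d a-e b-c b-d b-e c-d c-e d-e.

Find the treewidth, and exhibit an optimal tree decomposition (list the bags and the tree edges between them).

With just one bag of size 5, the width is 5 − 1 = 4, so tw(G) ≤ 4. Conversely, {a, b, c, d, e} is a clique of size 5, and the vertices of any clique must share a bag in every tree decomposition; so some bag has ≥ 5 vertices and tw(G) ≥ 4. The upper and lower bounds meet at 4, so that is the treewidth.

Treewidth 4.
Bags: B1 = {a, b, c, d, e}
Tree: (single bag)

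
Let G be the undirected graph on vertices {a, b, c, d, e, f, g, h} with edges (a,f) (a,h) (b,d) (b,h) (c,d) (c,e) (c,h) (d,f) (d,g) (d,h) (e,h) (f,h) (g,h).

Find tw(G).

2

A width-2 tree decomposition is:
Bags: B1 = {c, d, h}  B2 = {d, f, h}  B3 = {b, d, h}  B4 = {d, g, h}  B5 = {c, e, h}  B6 = {a, f, h}
Tree: B1–B2, B2–B3, B3–B4, B1–B5, B2–B6
Each bag holds 3 vertices, so the decomposition has width 2, which upper-bounds the treewidth. For the lower bound, the 3 vertices {d, g, h} are pairwise adjacent, and any tree decomposition puts a clique entirely inside one bag — forcing width ≥ 2. The upper and lower bounds meet at 2, so that is the treewidth.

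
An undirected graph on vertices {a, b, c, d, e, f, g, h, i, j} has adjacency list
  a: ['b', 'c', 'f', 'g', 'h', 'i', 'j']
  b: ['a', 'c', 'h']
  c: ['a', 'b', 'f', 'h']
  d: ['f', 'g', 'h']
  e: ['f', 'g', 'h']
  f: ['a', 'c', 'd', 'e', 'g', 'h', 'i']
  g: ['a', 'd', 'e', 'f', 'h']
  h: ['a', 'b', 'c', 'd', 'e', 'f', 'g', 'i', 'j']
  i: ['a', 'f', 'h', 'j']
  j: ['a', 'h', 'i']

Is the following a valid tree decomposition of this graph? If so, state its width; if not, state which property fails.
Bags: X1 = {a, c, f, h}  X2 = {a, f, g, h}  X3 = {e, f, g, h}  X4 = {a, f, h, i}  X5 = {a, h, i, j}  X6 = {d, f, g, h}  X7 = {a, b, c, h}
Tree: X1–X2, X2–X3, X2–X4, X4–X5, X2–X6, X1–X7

Checking the three conditions: (i) the bags cover all of {a, b, c, d, e, f, g, h, i, j}; (ii) for each edge, some bag contains both endpoints; (iii) the bags containing any fixed vertex form a subtree. All hold, so the decomposition is valid with width 4 − 1 = 3.

Yes; width 3.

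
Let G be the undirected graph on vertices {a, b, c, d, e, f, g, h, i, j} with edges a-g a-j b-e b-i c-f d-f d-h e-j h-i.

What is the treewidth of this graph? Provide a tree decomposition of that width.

The largest bag has 2 vertices, giving width 1; this decomposition certifies tw(G) ≤ 1. Since G has at least one edge (e.g. c–f), it is not an edgeless graph, so tw(G) ≥ 1. Therefore the treewidth is 1.

Treewidth 1.
One such decomposition:
Bags: B1 = {c, f}  B2 = {d, f}  B3 = {d, h}  B4 = {h, i}  B5 = {b, i}  B6 = {b, e}  B7 = {e, j}  B8 = {a, j}  B9 = {a, g}
Tree: B1–B2, B2–B3, B3–B4, B4–B5, B5–B6, B6–B7, B7–B8, B8–B9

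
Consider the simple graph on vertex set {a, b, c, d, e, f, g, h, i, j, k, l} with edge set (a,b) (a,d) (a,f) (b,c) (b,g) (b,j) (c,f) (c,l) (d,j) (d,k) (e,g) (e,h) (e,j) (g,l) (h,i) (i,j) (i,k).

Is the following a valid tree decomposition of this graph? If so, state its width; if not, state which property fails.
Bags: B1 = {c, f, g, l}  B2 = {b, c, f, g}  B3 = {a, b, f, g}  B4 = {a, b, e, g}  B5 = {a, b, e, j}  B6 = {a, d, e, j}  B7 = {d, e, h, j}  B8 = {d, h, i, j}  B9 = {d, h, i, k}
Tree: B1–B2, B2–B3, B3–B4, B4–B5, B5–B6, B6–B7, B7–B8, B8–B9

Yes; width 3.

Every vertex of G appears in some bag (union = {a, b, c, d, e, f, g, h, i, j, k, l}); every edge is covered by a bag; and for each vertex v the set of bags containing v is connected in the bag tree. The decomposition is therefore valid. The largest bag has 4 vertices, so the width is 3.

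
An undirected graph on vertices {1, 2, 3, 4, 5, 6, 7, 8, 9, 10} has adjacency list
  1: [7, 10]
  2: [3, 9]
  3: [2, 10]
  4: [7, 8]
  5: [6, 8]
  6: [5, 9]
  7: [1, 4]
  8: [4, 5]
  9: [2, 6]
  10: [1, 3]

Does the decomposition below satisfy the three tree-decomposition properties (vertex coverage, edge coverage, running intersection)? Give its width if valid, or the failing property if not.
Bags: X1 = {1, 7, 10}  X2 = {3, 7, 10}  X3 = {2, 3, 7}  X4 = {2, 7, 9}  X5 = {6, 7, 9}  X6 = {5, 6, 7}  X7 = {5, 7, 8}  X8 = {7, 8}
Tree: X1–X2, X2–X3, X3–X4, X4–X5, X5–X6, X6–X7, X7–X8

A tree decomposition must satisfy three properties: every vertex lies in some bag; for every edge, both endpoints lie together in some bag; and for every vertex, the bags containing it form a connected subtree. Here vertex 4 appears in no bag, so the decomposition is invalid.

No — vertex 4 appears in no bag.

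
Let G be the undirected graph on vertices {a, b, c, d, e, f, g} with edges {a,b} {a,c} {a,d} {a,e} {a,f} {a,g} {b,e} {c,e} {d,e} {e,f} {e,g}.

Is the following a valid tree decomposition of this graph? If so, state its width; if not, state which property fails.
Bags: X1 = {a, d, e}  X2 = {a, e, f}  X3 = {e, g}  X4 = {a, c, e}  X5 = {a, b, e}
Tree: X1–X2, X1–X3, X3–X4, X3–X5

No — edge (a,g) lies in no bag.

A tree decomposition must satisfy three properties: every vertex lies in some bag; for every edge, both endpoints lie together in some bag; and for every vertex, the bags containing it form a connected subtree. Here edge (a,g) lies in no bag, so the decomposition is invalid.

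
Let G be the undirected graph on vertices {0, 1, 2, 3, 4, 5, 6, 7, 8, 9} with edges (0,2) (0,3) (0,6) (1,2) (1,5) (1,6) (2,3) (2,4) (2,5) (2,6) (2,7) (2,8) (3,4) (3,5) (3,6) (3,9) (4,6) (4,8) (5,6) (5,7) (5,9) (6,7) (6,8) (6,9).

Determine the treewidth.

3

A width-3 tree decomposition is:
Bags: B1 = {2, 3, 5, 6}  B2 = {2, 3, 4, 6}  B3 = {0, 2, 3, 6}  B4 = {1, 2, 5, 6}  B5 = {3, 5, 6, 9}  B6 = {2, 4, 6, 8}  B7 = {2, 5, 6, 7}
Tree: B1–B2, B2–B3, B1–B4, B1–B5, B2–B6, B4–B7
Every bag has size at most 4, so the width is 4 − 1 = 3 and tw(G) ≤ 3. Conversely, {3, 5, 6, 9} is a clique of size 4, and the vertices of any clique must share a bag in every tree decomposition; so some bag has ≥ 4 vertices and tw(G) ≥ 3. Combining the bounds, tw(G) = 3.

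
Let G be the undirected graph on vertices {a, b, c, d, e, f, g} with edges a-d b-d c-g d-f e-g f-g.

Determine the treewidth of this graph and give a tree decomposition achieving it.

Every bag has size at most 2, so the width is 2 − 1 = 1 and tw(G) ≤ 1. G has an edge, so its treewidth is at least 1. Combining the bounds, tw(G) = 1.

Treewidth 1.
One optimal decomposition is:
Bags: B1 = {f, g}  B2 = {d, f}  B3 = {a, d}  B4 = {b, d}  B5 = {e, g}  B6 = {c, g}
Tree: B1–B2, B2–B3, B2–B4, B1–B5, B5–B6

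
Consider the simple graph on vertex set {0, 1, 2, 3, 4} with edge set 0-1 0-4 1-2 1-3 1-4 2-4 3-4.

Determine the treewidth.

A width-2 tree decomposition is:
Bags: B1 = {1, 3, 4}  B2 = {0, 1, 4}  B3 = {1, 2, 4}
Tree: B1–B2, B2–B3
Every bag has size at most 3, so the width is 3 − 1 = 2 and tw(G) ≤ 2. For the lower bound, the 3 vertices {0, 1, 4} are pairwise adjacent, and any tree decomposition puts a clique entirely inside one bag — forcing width ≥ 2. Hence tw(G) = 2 exactly.

2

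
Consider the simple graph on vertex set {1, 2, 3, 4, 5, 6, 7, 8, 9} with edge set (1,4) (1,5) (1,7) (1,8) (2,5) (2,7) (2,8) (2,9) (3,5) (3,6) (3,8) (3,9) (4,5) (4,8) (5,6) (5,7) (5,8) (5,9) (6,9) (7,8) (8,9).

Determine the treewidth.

3

A width-3 tree decomposition is:
Bags: B1 = {2, 5, 7, 8}  B2 = {2, 5, 8, 9}  B3 = {1, 5, 7, 8}  B4 = {3, 5, 8, 9}  B5 = {1, 4, 5, 8}  B6 = {3, 5, 6, 9}
Tree: B1–B2, B1–B3, B2–B4, B3–B5, B4–B6
The largest bag has 4 vertices, giving width 3; this decomposition certifies tw(G) ≤ 3. For the lower bound, the 4 vertices {1, 4, 5, 8} are pairwise adjacent, and any tree decomposition puts a clique entirely inside one bag — forcing width ≥ 3. Hence tw(G) = 3 exactly.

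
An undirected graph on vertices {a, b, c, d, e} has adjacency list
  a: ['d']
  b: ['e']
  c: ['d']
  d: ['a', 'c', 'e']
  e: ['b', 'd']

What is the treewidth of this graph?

1

A width-1 tree decomposition is:
Bags: B1 = {d, e}  B2 = {c, d}  B3 = {b, e}  B4 = {a, d}
Tree: B1–B2, B1–B3, B1–B4
Every bag has size at most 2, so the width is 2 − 1 = 1 and tw(G) ≤ 1. G has an edge, so its treewidth is at least 1. The upper and lower bounds meet at 1, so that is the treewidth.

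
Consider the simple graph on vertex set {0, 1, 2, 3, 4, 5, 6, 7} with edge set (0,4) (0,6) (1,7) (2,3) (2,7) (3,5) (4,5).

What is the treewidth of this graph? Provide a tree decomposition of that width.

Each bag holds 2 vertices, so the decomposition has width 1, which upper-bounds the treewidth. Since G has at least one edge (e.g. 6–0), it is not an edgeless graph, so tw(G) ≥ 1. Combining the bounds, tw(G) = 1.

Treewidth 1.
One such decomposition:
Bags: B1 = {0, 6}  B2 = {0, 4}  B3 = {4, 5}  B4 = {3, 5}  B5 = {2, 3}  B6 = {2, 7}  B7 = {1, 7}
Tree: B1–B2, B2–B3, B3–B4, B4–B5, B5–B6, B6–B7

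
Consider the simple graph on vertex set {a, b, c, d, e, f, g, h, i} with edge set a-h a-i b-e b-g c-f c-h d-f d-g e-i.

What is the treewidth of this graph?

2

A width-2 tree decomposition is:
Bags: B1 = {a, c, h}  B2 = {a, c, i}  B3 = {c, e, i}  B4 = {b, c, e}  B5 = {b, c, g}  B6 = {c, d, g}  B7 = {c, d, f}
Tree: B1–B2, B2–B3, B3–B4, B4–B5, B5–B6, B6–B7
Each bag holds 3 vertices, so the decomposition has width 2, which upper-bounds the treewidth. The edges c–h–a–i–e–b–g–d–f–c form a cycle, so G is not a tree and its treewidth is at least 2. The upper and lower bounds meet at 2, so that is the treewidth.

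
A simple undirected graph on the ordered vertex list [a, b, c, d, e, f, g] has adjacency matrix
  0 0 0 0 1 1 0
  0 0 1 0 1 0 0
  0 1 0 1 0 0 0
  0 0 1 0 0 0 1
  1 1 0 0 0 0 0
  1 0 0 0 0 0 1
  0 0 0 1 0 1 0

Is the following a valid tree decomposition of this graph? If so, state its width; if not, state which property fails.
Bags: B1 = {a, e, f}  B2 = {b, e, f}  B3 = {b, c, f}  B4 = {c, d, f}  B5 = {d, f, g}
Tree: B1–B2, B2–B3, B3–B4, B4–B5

Every vertex of G appears in some bag (union = {a, b, c, d, e, f, g}); every edge is covered by a bag; and for each vertex v the set of bags containing v is connected in the bag tree. The decomposition is therefore valid. The largest bag has 3 vertices, so the width is 2.

Yes; width 2.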